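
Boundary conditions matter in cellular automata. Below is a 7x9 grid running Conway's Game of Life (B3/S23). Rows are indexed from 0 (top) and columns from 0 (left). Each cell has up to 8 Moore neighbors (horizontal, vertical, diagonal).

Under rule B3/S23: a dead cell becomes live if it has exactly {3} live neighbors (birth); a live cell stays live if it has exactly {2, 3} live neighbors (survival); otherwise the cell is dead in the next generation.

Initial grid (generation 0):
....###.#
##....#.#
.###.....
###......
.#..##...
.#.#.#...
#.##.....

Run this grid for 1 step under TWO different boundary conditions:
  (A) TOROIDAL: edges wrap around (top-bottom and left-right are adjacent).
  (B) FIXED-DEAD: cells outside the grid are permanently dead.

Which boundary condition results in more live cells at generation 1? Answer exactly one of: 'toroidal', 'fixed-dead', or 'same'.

Answer: toroidal

Derivation:
Under TOROIDAL boundary, generation 1:
..#####.#
.#.##.#.#
...#....#
#...#....
...###...
##.#.#...
####..#..
Population = 27

Under FIXED-DEAD boundary, generation 1:
.....##..
##.##.#..
...#.....
#...#....
...###...
##.#.#...
.####....
Population = 21

Comparison: toroidal=27, fixed-dead=21 -> toroidal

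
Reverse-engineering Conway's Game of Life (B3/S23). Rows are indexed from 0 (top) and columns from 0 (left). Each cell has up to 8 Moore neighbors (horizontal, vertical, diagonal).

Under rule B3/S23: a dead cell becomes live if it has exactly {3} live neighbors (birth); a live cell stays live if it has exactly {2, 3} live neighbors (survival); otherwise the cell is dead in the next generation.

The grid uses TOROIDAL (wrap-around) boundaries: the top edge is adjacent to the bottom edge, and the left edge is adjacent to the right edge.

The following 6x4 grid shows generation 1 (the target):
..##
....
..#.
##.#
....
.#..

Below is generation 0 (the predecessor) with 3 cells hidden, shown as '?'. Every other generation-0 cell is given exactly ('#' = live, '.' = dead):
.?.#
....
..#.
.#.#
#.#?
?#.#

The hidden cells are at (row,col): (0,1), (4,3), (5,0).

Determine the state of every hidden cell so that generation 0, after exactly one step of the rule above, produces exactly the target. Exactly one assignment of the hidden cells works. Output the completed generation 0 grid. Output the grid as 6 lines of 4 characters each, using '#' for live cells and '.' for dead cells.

Answer: ...#
....
..#.
.#.#
#.#.
##.#

Derivation:
Hidden generation-0 cells (in order): (0,1), (4,3), (5,0).
A hidden cell only influences target cells in its own 3x3 neighborhood. Try each of the 2^3 = 8 assignments, step the completed generation 0 forward once under B3/S23, and compare with the target:
  (0,1)=. (4,3)=. (5,0)=. -> step gives (0,0)='#' but target has '.' -> reject
  (0,1)=. (4,3)=. (5,0)=# -> step reproduces the target at every cell -> ACCEPT
  (0,1)=. (4,3)=# (5,0)=. -> step gives (0,0)='#' but target has '.' -> reject
  (0,1)=. (4,3)=# (5,0)=# -> step gives (3,0)='.' but target has '#' -> reject
  (0,1)=# (4,3)=. (5,0)=. -> step gives (0,2)='.' but target has '#' -> reject
  (0,1)=# (4,3)=. (5,0)=# -> step gives (0,1)='#' but target has '.' -> reject
  (0,1)=# (4,3)=# (5,0)=. -> step gives (0,2)='.' but target has '#' -> reject
  (0,1)=# (4,3)=# (5,0)=# -> step gives (0,1)='#' but target has '.' -> reject
Unique solution: (0,1)=dead, (4,3)=dead, (5,0)=live.
Check: live-neighbor counts of every cell in the completed generation 0:
4232
1122
2222
3343
5545
4344
Applying B3/S23 to generation 0 with these counts gives:
..##
....
..#.
##.#
....
.#..
which matches the target exactly.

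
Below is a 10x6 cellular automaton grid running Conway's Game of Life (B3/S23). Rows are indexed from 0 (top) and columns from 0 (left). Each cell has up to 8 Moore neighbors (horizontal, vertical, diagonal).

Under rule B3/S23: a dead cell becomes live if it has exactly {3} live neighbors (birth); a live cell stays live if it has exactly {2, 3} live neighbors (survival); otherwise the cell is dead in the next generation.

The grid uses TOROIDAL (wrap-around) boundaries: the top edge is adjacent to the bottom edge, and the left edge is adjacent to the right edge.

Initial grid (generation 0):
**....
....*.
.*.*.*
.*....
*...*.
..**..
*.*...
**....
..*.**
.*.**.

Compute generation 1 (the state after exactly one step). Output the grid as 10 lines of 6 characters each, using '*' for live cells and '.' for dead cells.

Simulating step by step:
Generation 0 (given above): 21 live cells
Generation 1: 35 live cells
(generation 1 grid is the final answer)

Answer: ******
.**.**
*.*.*.
.**.**
.***..
..**.*
*.**..
*.**..
..*.**
.*.**.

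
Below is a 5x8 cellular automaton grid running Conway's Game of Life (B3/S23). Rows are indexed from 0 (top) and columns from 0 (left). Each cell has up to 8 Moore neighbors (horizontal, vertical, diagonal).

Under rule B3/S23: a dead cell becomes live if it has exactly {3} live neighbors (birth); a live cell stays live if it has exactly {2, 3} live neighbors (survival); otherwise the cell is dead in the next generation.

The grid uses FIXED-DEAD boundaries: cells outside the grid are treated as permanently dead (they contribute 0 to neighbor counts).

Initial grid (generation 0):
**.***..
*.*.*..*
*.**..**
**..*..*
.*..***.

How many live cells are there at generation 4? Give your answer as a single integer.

Answer: 19

Derivation:
Simulating step by step:
Generation 0 (given above): 22 live cells
Generation 1: 22 live cells
******..
*......*
*.*.****
*...*..*
**..***.
Generation 2: 19 live cells
*****...
*......*
*..***.*
*......*
**..***.
Generation 3: 18 live cells
****....
*....**.
**..*..*
*..*...*
**...**.
Generation 4: 19 live cells
***.....
...****.
**..**.*
..*.**.*
**....*.
Population at generation 4: 19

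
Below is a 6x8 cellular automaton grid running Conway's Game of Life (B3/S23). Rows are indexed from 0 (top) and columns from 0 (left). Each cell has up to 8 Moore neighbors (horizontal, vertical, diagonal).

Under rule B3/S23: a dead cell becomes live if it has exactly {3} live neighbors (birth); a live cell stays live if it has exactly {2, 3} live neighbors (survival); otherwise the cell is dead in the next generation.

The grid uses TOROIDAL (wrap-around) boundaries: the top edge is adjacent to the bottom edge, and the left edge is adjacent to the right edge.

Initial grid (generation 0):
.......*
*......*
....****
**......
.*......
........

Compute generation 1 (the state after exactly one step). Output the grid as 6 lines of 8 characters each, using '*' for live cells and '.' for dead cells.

Simulating step by step:
Generation 0 (given above): 10 live cells
Generation 1: 14 live cells
(generation 1 grid is the final answer)

Answer: *......*
*....*..
.*...**.
**...***
**......
........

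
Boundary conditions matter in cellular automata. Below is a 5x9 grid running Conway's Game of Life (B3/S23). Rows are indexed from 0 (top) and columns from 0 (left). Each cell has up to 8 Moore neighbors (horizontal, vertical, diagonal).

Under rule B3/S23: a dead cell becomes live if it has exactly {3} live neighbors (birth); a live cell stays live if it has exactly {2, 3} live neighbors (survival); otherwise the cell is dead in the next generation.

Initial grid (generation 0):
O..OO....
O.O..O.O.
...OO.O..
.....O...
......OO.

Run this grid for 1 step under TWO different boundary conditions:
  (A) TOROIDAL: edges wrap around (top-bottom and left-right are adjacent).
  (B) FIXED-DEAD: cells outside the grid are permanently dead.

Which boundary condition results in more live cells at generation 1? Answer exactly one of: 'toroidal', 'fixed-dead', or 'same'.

Under TOROIDAL boundary, generation 1:
.O.OOO.O.
.OO..OO.O
...OO.O..
....OO.O.
....OOO..
Population = 19

Under FIXED-DEAD boundary, generation 1:
.O.OO....
.OO..OO..
...OO.O..
....OO.O.
......O..
Population = 14

Comparison: toroidal=19, fixed-dead=14 -> toroidal

Answer: toroidal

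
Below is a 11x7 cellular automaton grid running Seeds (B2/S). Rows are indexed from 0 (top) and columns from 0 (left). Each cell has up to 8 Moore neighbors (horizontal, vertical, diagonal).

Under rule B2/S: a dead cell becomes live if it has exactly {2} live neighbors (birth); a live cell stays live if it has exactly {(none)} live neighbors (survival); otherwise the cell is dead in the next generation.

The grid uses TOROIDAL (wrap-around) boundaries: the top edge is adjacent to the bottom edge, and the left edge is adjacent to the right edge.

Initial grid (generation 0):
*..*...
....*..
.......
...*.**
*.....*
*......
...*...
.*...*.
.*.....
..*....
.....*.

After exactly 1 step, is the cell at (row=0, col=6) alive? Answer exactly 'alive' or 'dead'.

Answer: alive

Derivation:
Simulating step by step:
Generation 0 (given above): 15 live cells
Generation 1: 23 live cells
.....**
...*...
...*..*
....*..
.*..*..
.*.....
***.*.*
*...*..
*......
.*.....
.****.*

Cell (0,6) at generation 1: 1 -> alive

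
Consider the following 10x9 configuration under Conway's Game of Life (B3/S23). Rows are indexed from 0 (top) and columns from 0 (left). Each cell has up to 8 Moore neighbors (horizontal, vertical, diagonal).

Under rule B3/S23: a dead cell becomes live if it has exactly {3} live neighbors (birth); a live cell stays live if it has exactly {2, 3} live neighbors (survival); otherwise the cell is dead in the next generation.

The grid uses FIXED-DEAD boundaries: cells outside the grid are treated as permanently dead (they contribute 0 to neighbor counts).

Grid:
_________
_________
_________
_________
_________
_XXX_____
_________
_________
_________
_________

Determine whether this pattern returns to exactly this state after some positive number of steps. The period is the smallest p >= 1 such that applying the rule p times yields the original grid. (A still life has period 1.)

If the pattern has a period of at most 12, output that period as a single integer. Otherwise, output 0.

Answer: 2

Derivation:
Simulating and comparing each generation to the original:
Gen 0 (original, given above): 3 live cells
Gen 1: 3 live cells, differs from original
Gen 2: 3 live cells, MATCHES original -> period = 2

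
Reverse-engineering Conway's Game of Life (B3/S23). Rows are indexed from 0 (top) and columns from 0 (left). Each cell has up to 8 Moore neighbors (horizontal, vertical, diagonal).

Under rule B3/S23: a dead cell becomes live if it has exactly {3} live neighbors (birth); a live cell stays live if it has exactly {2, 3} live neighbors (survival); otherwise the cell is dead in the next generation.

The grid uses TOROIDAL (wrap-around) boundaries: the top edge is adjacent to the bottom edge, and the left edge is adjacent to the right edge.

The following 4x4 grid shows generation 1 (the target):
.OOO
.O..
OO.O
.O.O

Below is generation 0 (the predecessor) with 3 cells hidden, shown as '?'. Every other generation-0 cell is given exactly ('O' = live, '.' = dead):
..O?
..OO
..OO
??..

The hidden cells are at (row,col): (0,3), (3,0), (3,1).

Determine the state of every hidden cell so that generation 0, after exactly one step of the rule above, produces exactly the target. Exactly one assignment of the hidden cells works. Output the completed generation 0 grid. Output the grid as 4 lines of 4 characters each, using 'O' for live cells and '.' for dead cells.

Answer: ..O.
..OO
..OO
.O..

Derivation:
Hidden generation-0 cells (in order): (0,3), (3,0), (3,1).
A hidden cell only influences target cells in its own 3x3 neighborhood. Try each of the 2^3 = 8 assignments, step the completed generation 0 forward once under B3/S23, and compare with the target:
  (0,3)=. (3,0)=. (3,1)=. -> step gives (0,1)='.' but target has 'O' -> reject
  (0,3)=. (3,0)=. (3,1)=O -> step reproduces the target at every cell -> ACCEPT
  (0,3)=. (3,0)=O (3,1)=. -> step gives (0,3)='.' but target has 'O' -> reject
  (0,3)=. (3,0)=O (3,1)=O -> step gives (0,0)='O' but target has '.' -> reject
  (0,3)=O (3,0)=. (3,1)=. -> step gives (0,1)='.' but target has 'O' -> reject
  (0,3)=O (3,0)=. (3,1)=O -> step gives (0,0)='O' but target has '.' -> reject
  (0,3)=O (3,0)=O (3,1)=. -> step gives (0,0)='O' but target has '.' -> reject
  (0,3)=O (3,0)=O (3,1)=O -> step gives (0,1)='.' but target has 'O' -> reject
Unique solution: (0,3)=dead, (3,0)=dead, (3,1)=live.
Check: live-neighbor counts of every cell in the completed generation 0:
2333
2344
3343
2243
Applying B3/S23 to generation 0 with these counts gives:
.OOO
.O..
OO.O
.O.O
which matches the target exactly.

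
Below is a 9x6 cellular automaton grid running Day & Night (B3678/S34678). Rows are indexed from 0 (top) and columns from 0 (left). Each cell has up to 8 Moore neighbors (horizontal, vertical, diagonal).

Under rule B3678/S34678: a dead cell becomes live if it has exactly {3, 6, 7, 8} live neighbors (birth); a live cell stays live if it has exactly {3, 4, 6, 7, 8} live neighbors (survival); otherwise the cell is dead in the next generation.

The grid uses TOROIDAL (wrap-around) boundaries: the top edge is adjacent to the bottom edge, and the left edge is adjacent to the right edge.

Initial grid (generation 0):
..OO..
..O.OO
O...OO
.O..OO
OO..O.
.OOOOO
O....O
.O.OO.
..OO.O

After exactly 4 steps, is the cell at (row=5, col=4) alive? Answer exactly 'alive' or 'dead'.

Simulating step by step:
Generation 0 (given above): 27 live cells
Generation 1: 28 live cells
.OO..O
OO..OO
OO...O
OO.OOO
.O...O
OOOOO.
O...OO
...OO.
.O....
Generation 2: 29 live cells
OOO.OO
O...O.
O..OOO
OO..O.
O.O.O.
.OOOOO
O..O..
O...O.
O..OO.
Generation 3: 34 live cells
OO..OO
..O..O
O..OOO
OOO.OO
OOOOOO
.OO.OO
O..O..
.O..O.
O.OOOO
Generation 4: 27 live cells
.O...O
O...OO
...O.O
OO.OOO
OOOOOO
O..O..
O..O..
.O..O.
..OO.O

Cell (5,4) at generation 4: 0 -> dead

Answer: dead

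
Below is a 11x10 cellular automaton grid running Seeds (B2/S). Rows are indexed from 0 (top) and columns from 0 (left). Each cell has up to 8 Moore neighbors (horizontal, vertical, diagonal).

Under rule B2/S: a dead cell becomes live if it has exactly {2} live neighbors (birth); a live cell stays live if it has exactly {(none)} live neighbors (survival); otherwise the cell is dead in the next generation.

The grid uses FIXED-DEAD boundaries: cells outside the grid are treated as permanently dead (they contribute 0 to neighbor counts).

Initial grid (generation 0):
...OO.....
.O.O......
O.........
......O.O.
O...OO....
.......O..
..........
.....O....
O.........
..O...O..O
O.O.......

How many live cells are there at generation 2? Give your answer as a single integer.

Simulating step by step:
Generation 0 (given above): 18 live cells
Generation 1: 19 live cells
..........
O.........
.OO....O..
OO..O..O..
........O.
....OOO...
......O...
..........
.O...OO...
O..O......
...O......
Generation 2: 20 live cells
..........
..O.......
...O..O.O.
...O..O...
OO.O......
..........
....O..O..
.......O..
O.O.O.....
.O...OO...
..O.O.....
Population at generation 2: 20

Answer: 20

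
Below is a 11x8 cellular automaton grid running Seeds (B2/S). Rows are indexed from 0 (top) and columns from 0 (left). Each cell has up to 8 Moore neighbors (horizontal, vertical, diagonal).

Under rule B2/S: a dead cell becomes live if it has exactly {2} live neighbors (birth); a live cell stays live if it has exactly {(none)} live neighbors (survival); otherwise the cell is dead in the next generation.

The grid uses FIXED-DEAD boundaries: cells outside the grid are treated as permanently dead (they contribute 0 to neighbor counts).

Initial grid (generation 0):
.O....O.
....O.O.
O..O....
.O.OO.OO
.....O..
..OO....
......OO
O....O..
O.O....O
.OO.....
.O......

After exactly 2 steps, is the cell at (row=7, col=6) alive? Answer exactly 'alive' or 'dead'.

Simulating step by step:
Generation 0 (given above): 24 live cells
Generation 1: 22 live cells
.......O
OOOO...O
.O......
O.......
.O.....O
....OO.O
.OOOOO..
........
...O..O.
...O....
O.......
Generation 2: 16 live cells
O..O..O.
......O.
...O....
..O.....
O...OO..
O.......
........
.O....O.
..O.O...
..O.O...
........

Cell (7,6) at generation 2: 1 -> alive

Answer: alive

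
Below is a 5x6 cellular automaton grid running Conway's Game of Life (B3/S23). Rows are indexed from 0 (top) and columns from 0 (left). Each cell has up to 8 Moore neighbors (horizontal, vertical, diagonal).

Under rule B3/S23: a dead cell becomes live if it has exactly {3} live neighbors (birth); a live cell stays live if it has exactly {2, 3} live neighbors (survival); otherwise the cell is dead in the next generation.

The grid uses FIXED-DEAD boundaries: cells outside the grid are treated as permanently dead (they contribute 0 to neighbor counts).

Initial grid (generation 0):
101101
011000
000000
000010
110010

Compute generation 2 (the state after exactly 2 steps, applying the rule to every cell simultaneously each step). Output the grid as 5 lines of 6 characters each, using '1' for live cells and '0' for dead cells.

Simulating step by step:
Generation 0 (given above): 10 live cells
Generation 1: 5 live cells
001100
011100
000000
000000
000000
Generation 2: 5 live cells
(generation 2 grid is the final answer)

Answer: 010100
010100
001000
000000
000000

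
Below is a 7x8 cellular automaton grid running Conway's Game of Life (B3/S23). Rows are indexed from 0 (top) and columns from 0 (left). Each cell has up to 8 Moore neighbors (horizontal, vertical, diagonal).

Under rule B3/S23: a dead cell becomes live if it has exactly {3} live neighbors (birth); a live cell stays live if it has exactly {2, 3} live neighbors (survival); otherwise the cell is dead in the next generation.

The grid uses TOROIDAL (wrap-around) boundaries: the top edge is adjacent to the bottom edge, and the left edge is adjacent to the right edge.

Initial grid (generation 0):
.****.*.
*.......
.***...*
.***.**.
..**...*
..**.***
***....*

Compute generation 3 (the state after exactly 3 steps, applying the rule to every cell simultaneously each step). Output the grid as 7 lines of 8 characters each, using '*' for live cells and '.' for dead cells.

Simulating step by step:
Generation 0 (given above): 27 live cells
Generation 1: 13 live cells
...*....
*...*..*
...**.**
......**
*......*
....*...
........
Generation 2: 11 live cells
........
*...****
...**...
.....*..
*.....**
........
........
Generation 3: 17 live cells
(generation 3 grid is the final answer)

Answer: .....***
...*****
...*...*
....****
......**
.......*
........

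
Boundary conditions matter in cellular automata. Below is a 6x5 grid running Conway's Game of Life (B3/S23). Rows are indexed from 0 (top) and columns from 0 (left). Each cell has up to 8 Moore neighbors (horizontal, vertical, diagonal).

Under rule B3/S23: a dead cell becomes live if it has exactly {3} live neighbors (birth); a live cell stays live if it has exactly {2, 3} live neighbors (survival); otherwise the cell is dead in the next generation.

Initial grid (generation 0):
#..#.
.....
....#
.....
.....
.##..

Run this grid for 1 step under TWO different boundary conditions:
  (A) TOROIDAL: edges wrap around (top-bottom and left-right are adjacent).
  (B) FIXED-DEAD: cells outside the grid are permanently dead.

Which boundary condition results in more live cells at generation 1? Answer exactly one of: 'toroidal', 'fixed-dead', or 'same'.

Answer: toroidal

Derivation:
Under TOROIDAL boundary, generation 1:
.##..
....#
.....
.....
.....
.##..
Population = 5

Under FIXED-DEAD boundary, generation 1:
.....
.....
.....
.....
.....
.....
Population = 0

Comparison: toroidal=5, fixed-dead=0 -> toroidal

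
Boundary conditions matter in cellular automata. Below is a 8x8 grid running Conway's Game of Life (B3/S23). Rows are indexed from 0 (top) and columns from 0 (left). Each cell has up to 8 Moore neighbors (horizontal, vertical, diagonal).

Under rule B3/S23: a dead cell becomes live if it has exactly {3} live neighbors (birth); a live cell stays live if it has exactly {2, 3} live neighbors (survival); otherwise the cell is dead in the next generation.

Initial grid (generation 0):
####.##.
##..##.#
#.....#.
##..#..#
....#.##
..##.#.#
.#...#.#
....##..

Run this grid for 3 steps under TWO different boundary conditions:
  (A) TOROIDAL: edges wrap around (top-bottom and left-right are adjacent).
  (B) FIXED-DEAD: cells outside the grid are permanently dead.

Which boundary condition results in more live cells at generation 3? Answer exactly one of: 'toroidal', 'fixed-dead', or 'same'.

Under TOROIDAL boundary, generation 3:
.###....
..#..#..
.#....#.
##...#..
#..##.##
.....##.
.#....##
.##.....
Population = 22

Under FIXED-DEAD boundary, generation 3:
..##..#.
..#....#
.....#.#
###....#
#.####..
........
...#..#.
...###..
Population = 21

Comparison: toroidal=22, fixed-dead=21 -> toroidal

Answer: toroidal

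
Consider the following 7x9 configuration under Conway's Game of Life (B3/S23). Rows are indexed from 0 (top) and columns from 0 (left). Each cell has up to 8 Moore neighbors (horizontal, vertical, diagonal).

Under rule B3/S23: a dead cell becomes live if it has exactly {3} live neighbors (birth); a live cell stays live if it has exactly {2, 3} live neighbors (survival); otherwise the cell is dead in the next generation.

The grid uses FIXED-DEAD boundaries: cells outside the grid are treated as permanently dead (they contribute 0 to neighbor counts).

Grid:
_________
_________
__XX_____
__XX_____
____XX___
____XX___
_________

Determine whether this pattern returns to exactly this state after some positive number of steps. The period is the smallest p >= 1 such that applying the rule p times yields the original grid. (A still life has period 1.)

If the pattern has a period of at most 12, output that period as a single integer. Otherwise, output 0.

Answer: 2

Derivation:
Simulating and comparing each generation to the original:
Gen 0 (original, given above): 8 live cells
Gen 1: 6 live cells, differs from original
Gen 2: 8 live cells, MATCHES original -> period = 2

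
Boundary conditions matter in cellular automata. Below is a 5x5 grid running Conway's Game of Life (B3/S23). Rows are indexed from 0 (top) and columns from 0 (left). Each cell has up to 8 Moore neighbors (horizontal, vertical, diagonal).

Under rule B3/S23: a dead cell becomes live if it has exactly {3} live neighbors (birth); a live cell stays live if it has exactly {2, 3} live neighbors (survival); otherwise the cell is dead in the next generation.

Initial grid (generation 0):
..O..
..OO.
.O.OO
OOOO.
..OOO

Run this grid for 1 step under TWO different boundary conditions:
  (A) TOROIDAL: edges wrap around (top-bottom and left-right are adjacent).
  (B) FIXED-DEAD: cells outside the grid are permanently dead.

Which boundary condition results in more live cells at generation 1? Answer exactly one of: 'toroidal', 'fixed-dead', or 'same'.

Under TOROIDAL boundary, generation 1:
.O..O
.O..O
.....
.....
O...O
Population = 6

Under FIXED-DEAD boundary, generation 1:
..OO.
.O..O
O...O
O....
....O
Population = 8

Comparison: toroidal=6, fixed-dead=8 -> fixed-dead

Answer: fixed-dead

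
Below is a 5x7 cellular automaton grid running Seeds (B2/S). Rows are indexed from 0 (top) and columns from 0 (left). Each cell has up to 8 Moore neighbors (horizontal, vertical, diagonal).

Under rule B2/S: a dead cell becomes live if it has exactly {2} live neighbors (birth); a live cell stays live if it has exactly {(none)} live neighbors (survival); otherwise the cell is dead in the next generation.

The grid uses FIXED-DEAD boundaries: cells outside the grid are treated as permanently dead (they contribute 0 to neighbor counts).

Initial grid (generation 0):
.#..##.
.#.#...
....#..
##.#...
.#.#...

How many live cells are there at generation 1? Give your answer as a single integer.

Answer: 4

Derivation:
Simulating step by step:
Generation 0 (given above): 11 live cells
Generation 1: 4 live cells
#..#...
#......
.......
.......
....#..
Population at generation 1: 4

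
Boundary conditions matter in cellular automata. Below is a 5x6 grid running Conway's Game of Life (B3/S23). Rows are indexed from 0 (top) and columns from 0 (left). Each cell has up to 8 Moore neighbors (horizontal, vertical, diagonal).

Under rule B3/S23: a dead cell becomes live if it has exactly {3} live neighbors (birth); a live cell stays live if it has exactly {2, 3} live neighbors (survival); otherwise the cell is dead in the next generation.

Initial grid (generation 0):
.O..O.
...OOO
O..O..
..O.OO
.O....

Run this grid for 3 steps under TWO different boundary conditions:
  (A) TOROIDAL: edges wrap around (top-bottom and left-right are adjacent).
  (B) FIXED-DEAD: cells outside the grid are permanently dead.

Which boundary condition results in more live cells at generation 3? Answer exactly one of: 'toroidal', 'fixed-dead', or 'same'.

Answer: fixed-dead

Derivation:
Under TOROIDAL boundary, generation 3:
......
......
......
......
......
Population = 0

Under FIXED-DEAD boundary, generation 3:
..OOO.
..OOO.
.O.O..
.O.O..
.O.O..
Population = 12

Comparison: toroidal=0, fixed-dead=12 -> fixed-dead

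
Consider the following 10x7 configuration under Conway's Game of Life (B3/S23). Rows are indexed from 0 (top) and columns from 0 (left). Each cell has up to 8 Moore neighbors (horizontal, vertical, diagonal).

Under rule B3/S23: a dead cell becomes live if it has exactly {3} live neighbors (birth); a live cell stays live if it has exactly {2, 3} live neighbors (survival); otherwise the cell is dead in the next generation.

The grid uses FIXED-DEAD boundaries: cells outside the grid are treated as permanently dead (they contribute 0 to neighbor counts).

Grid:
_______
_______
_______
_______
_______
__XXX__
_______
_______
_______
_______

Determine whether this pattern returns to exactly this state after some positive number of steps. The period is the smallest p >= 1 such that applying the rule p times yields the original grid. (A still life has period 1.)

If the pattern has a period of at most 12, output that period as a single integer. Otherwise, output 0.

Answer: 2

Derivation:
Simulating and comparing each generation to the original:
Gen 0 (original, given above): 3 live cells
Gen 1: 3 live cells, differs from original
Gen 2: 3 live cells, MATCHES original -> period = 2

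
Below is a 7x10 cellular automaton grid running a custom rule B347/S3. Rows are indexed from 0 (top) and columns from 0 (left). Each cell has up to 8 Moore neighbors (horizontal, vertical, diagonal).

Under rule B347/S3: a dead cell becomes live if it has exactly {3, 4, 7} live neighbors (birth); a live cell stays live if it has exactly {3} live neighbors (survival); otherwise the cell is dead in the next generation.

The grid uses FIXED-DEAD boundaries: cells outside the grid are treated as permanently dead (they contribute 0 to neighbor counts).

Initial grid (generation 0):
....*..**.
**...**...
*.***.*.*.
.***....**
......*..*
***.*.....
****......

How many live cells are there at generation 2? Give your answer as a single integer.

Answer: 25

Derivation:
Simulating step by step:
Generation 0 (given above): 28 live cells
Generation 1: 26 live cells
.....**...
.****.*.*.
*...**.*.*
.*..**.***
*..*....*.
*..*......
*..*......
Generation 2: 25 live cells
..****.*..
...*...*..
.**......*
*..*.***.*
.**.*..***
.**.*.....
..........
Population at generation 2: 25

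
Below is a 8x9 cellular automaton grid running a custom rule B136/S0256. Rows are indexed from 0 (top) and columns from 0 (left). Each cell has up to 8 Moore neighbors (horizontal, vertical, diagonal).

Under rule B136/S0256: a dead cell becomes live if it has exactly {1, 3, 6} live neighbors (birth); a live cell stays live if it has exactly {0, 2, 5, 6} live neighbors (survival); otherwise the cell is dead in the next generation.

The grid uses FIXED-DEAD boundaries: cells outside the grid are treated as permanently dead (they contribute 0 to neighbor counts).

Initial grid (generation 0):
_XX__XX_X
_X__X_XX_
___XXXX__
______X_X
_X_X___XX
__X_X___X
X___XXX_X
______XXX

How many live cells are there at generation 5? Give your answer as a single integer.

Answer: 32

Derivation:
Simulating step by step:
Generation 0 (given above): 30 live cells
Generation 1: 28 live cells
_XX______
_X____X__
XX_X_X___
XXXX____X
X_XX_____
_XX___X__
X_XXX__X_
XX_X____X
Generation 2: 36 live cells
_XXX_XXX_
_______X_
_XXXX___X
_XX__XXXX
__X__XX_X
XXXXX___X
_XX_X__X_
X___XXX__
Generation 3: 29 live cells
X_X____X_
__X__X__X
____XX___
__X____X_
XXX____X_
XXXX__X_X
_X_X__XX_
_X_XX_X_X
Generation 4: 32 live cells
XX__XX___
XX_XXXX__
___XXXX__
__XX__X__
_XX_XXX_X
_XX_____X
_______XX
___XXXX__
Generation 5: 32 live cells
__XX__XX_
_________
_X_XXX_X_
XX_XX___X
__X_X_X__
___X_XX__
X_XXXXX_X
__X_XXXX_
Population at generation 5: 32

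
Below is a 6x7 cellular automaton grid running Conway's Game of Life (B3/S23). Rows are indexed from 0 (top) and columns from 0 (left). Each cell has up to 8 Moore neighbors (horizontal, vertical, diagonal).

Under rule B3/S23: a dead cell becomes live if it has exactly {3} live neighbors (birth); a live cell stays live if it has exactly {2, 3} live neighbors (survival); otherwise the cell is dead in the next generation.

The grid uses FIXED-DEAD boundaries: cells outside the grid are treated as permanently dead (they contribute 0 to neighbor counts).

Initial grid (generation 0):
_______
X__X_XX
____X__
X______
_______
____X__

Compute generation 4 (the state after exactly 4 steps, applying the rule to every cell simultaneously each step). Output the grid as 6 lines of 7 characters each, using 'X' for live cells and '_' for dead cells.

Simulating step by step:
Generation 0 (given above): 7 live cells
Generation 1: 4 live cells
_______
____XX_
____XX_
_______
_______
_______
Generation 2: 4 live cells
_______
____XX_
____XX_
_______
_______
_______
Generation 3: 4 live cells
_______
____XX_
____XX_
_______
_______
_______
Generation 4: 4 live cells
(generation 4 grid is the final answer)

Answer: _______
____XX_
____XX_
_______
_______
_______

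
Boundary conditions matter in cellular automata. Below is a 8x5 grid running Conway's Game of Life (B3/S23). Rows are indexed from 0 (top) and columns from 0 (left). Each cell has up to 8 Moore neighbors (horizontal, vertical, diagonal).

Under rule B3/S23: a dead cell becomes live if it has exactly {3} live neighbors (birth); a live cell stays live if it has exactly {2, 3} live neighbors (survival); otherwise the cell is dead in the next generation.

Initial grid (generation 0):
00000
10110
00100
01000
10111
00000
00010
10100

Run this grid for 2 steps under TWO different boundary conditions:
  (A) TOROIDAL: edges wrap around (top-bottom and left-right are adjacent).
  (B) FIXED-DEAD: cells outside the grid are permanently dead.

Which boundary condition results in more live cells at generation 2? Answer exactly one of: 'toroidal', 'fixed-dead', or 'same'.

Under TOROIDAL boundary, generation 2:
01001
01000
00000
00000
00000
10101
00000
00010
Population = 7

Under FIXED-DEAD boundary, generation 2:
00100
01010
00010
01000
01010
01100
00000
00000
Population = 9

Comparison: toroidal=7, fixed-dead=9 -> fixed-dead

Answer: fixed-dead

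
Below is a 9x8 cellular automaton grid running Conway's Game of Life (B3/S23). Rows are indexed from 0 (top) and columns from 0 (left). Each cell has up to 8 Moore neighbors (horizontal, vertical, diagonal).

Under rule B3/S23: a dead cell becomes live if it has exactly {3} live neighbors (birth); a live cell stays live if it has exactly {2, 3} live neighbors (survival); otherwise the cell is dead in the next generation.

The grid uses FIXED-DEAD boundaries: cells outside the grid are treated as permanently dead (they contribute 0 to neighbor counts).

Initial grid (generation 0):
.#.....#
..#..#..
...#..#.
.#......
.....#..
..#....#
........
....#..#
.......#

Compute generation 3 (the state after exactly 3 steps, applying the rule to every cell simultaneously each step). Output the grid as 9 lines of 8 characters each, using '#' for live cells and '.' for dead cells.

Simulating step by step:
Generation 0 (given above): 13 live cells
Generation 1: 3 live cells
........
..#...#.
..#.....
........
........
........
........
........
........
Generation 2: 0 live cells
........
........
........
........
........
........
........
........
........
Generation 3: 0 live cells
(generation 3 grid is the final answer)

Answer: ........
........
........
........
........
........
........
........
........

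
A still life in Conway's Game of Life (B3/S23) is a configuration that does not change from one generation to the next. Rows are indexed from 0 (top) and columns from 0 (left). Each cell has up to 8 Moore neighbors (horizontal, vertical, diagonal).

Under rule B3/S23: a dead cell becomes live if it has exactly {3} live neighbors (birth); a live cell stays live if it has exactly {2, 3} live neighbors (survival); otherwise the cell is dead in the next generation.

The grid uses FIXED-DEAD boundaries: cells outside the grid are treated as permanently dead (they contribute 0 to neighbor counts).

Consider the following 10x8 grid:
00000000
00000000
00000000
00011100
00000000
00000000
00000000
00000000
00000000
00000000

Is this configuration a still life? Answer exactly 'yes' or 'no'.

Compute generation 1 and compare to generation 0 (given above):
Generation 1:
00000000
00000000
00001000
00001000
00001000
00000000
00000000
00000000
00000000
00000000
Cell (2,4) differs: gen0=0 vs gen1=1 -> NOT a still life.

Answer: no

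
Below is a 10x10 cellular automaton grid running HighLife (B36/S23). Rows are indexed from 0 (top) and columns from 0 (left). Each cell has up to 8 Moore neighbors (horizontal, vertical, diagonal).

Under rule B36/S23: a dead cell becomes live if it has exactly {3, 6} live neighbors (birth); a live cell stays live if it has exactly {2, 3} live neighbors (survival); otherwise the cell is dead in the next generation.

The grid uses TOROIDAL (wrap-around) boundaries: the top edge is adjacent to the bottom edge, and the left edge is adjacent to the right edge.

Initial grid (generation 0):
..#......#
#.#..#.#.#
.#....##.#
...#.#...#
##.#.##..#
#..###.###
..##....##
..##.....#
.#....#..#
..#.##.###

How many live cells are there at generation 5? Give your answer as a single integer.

Answer: 19

Derivation:
Simulating step by step:
Generation 0 (given above): 43 live cells
Generation 1: 42 live cells
..#.##.##.
..#....#.#
.##.##.#.#
##...#.#.#
.#.#...#..
.....#.#..
.#.....#..
.#.#.....#
.#..####.#
.###.###.#
Generation 2: 46 live cells
#...###..#
#.#....###
#.####.###
...#.#.#.#
.##.#..#..
..#....##.
#.#...#.#.
.#..##.#..
###....#.#
.#..#...##
Generation 3: 42 live cells
...####.#.
..#.......
..#..#....
....##.###
.##.#..#..
..#...#.##
..##.##.##
...#.#.#..
..######.#
..###.##..
Generation 4: 28 live cells
......#...
..#...#...
...####.#.
.##.##.##.
###.#...#.
#...#.#..#
..##.#...#
.........#
..........
..........
Generation 5: 19 live cells
..........
...##.#...
.#......#.
#..#....#.
..#.#.#.#.
....#...#.
...###..##
..........
..........
..........
Population at generation 5: 19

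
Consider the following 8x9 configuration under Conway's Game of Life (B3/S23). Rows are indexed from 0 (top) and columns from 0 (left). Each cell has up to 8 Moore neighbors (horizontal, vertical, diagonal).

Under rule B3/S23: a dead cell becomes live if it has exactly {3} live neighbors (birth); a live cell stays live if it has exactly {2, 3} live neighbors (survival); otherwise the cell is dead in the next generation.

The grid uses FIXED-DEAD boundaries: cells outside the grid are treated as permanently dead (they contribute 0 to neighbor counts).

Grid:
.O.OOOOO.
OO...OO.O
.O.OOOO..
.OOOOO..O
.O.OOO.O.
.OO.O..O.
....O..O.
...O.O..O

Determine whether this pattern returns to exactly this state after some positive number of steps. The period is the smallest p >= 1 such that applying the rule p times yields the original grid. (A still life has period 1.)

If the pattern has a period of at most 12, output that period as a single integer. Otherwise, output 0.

Simulating and comparing each generation to the original:
Gen 0 (original, given above): 36 live cells
Gen 1: 24 live cells, differs from original
Gen 2: 25 live cells, differs from original
Gen 3: 16 live cells, differs from original
Gen 4: 21 live cells, differs from original
Gen 5: 14 live cells, differs from original
Gen 6: 13 live cells, differs from original
Gen 7: 15 live cells, differs from original
Gen 8: 17 live cells, differs from original
Gen 9: 19 live cells, differs from original
Gen 10: 14 live cells, differs from original
Gen 11: 12 live cells, differs from original
Gen 12: 13 live cells, differs from original
No period found within 12 steps.

Answer: 0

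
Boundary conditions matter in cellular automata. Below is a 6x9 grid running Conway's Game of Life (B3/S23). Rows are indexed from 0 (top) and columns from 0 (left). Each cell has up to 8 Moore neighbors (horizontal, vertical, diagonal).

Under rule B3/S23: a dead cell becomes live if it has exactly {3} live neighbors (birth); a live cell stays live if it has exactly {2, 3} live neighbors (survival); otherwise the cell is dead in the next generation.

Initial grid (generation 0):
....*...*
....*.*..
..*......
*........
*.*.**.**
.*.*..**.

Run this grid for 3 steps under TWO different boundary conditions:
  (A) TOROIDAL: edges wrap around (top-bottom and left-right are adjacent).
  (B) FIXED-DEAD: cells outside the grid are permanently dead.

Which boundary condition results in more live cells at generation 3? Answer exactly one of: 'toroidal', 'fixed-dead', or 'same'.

Under TOROIDAL boundary, generation 3:
.....***.
....**...
....*....
.*****.**
.....**.*
*.......*
Population = 18

Under FIXED-DEAD boundary, generation 3:
.........
...***...
....*....
...*.....
..*......
.........
Population = 6

Comparison: toroidal=18, fixed-dead=6 -> toroidal

Answer: toroidal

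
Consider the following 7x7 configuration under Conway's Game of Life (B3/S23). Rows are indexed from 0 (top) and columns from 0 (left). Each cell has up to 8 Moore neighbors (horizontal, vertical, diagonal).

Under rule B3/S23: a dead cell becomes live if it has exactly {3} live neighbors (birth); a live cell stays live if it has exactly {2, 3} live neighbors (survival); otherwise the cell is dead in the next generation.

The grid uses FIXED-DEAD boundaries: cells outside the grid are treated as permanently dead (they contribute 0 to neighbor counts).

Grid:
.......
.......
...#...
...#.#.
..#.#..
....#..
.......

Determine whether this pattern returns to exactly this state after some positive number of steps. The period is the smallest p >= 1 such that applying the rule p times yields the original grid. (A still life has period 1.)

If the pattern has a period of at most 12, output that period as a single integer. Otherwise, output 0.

Answer: 2

Derivation:
Simulating and comparing each generation to the original:
Gen 0 (original, given above): 6 live cells
Gen 1: 6 live cells, differs from original
Gen 2: 6 live cells, MATCHES original -> period = 2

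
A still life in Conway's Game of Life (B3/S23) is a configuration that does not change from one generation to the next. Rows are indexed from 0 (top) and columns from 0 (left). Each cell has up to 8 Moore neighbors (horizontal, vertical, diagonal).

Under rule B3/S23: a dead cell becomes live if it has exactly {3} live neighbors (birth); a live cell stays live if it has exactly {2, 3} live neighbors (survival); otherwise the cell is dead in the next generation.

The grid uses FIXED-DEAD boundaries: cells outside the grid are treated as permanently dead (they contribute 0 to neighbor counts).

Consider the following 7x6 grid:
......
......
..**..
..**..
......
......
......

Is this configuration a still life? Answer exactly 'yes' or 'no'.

Answer: yes

Derivation:
Compute generation 1 and compare to generation 0 (given above):
Generation 1:
......
......
..**..
..**..
......
......
......
The grids are IDENTICAL -> still life.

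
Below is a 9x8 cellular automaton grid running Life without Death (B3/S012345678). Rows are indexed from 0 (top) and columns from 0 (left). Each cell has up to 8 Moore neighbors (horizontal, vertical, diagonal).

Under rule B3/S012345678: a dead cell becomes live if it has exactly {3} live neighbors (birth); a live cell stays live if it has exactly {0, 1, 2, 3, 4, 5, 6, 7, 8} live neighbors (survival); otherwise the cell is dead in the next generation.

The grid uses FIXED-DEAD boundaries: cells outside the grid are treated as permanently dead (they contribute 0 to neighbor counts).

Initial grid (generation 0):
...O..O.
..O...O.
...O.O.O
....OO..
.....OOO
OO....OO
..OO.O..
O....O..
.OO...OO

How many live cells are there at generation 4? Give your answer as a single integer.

Simulating step by step:
Generation 0 (given above): 25 live cells
Generation 1: 37 live cells
...O..O.
..OOOOOO
...O.O.O
....OO.O
....OOOO
OOO.O.OO
O.OOOO..
O..OOO..
.OO...OO
Generation 2: 45 live cells
..OO..OO
..OOOOOO
..OO.O.O
...OOO.O
.O..OOOO
OOO.O.OO
O.OOOO..
O..OOO..
.OOOOOOO
Generation 3: 47 live cells
..OO..OO
.OOOOOOO
..OO.O.O
...OOO.O
OO..OOOO
OOO.O.OO
O.OOOO..
O..OOO..
.OOOOOOO
Generation 4: 50 live cells
.OOO..OO
.OOOOOOO
.OOO.O.O
.O.OOO.O
OO..OOOO
OOO.O.OO
O.OOOO..
O..OOO..
.OOOOOOO
Population at generation 4: 50

Answer: 50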